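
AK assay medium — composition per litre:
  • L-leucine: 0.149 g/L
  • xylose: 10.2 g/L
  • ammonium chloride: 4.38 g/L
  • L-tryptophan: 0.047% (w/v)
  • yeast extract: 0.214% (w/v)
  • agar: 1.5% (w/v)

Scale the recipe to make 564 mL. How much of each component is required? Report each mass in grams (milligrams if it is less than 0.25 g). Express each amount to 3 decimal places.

Scale factor relative to 1 L: 0.564.
L-leucine: 0.149 g/L × 0.564 L = 0.084036 g = 84.036 mg
xylose: 10.2 g/L × 0.564 L = 5.753 g
ammonium chloride: 4.38 g/L × 0.564 L = 2.470 g
L-tryptophan: 0.047% w/v = 0.47 g/L → 0.47 × 0.564 L = 0.265 g
yeast extract: 0.214 g per 100 mL × 564 mL ÷ 100 = 1.207 g
agar: 1.5% w/v = 15 g/L → 15 × 0.564 L = 8.460 g

L-leucine 84.036 mg; xylose 5.753 g; ammonium chloride 2.470 g; L-tryptophan 0.265 g; yeast extract 1.207 g; agar 8.460 g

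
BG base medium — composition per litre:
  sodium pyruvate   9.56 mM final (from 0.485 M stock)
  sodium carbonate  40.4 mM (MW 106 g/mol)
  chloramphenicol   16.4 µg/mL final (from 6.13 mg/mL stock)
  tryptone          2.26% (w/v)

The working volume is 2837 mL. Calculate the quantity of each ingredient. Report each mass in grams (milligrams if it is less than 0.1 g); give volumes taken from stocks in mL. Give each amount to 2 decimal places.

Scale factor relative to 1 L: 2.837.
sodium pyruvate: C1V1 = C2V2 → 9.56 mM × 2837 mL ÷ 485 mM = 55.92 mL
sodium carbonate: 40.4 mmol/L × 106 g/mol × 2.837 L ÷ 1000 = 12.15 g
chloramphenicol: C1V1 = C2V2 → 16.4 µg/mL × 2837 mL ÷ 6130 µg/mL = 7.59 mL
tryptone: 2.26% w/v = 22.6 g/L → 22.6 × 2.837 L = 64.12 g

sodium pyruvate 55.92 mL; sodium carbonate 12.15 g; chloramphenicol 7.59 mL; tryptone 64.12 g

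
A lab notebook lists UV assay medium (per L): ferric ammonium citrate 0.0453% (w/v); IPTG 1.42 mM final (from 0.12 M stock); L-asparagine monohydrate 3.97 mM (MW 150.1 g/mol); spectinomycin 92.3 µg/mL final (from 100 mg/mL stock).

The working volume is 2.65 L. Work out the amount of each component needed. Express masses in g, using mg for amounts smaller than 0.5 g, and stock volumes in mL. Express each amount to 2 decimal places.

ferric ammonium citrate 1.20 g; IPTG 31.36 mL; L-asparagine monohydrate 1.58 g; spectinomycin 2.45 mL

Scale factor relative to 1 L: 2.65.
ferric ammonium citrate: 0.0453% w/v = 0.453 g/L → 0.453 × 2.65 L = 1.20 g
IPTG: V = C2·V2/C1 = 1.42 mM × 2650 mL ÷ 120 mM = 31.36 mL
L-asparagine monohydrate: 3.97 mmol/L × 150.1 g/mol × 2.65 L ÷ 1000 = 1.58 g
spectinomycin: dilute stock: 92.3 µg/mL × 2650 mL ÷ 100000 µg/mL = 2.45 mL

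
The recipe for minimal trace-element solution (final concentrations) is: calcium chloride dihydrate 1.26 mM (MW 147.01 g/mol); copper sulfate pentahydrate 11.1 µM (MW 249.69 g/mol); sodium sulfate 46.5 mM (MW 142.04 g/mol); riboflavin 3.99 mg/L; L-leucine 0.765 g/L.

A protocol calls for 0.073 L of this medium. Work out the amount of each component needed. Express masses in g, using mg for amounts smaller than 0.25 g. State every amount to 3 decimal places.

calcium chloride dihydrate 13.522 mg; copper sulfate pentahydrate 0.202 mg; sodium sulfate 0.482 g; riboflavin 0.291 mg; L-leucine 55.845 mg

Working volume: 0.073 L.
calcium chloride dihydrate: 1.26 mmol/L × 147.01 mg/mmol × 0.073 L = 13.522 mg
copper sulfate pentahydrate: 11.1 µmol/L × 249.69 g/mol × 0.073 L ÷ 1000 = 0.202 mg
sodium sulfate: 46.5 mmol/L × 142.04 g/mol × 0.073 L ÷ 1000 = 0.482 g
riboflavin: 3.99 mg/L × 0.073 L = 0.291 mg
L-leucine: 0.765 g/L × 0.073 L = 0.055845 g = 55.845 mg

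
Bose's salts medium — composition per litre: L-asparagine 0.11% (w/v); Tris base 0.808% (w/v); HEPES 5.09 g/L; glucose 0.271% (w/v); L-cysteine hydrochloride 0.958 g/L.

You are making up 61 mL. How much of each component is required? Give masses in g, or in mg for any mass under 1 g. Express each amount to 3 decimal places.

Target volume = 61 mL = 0.061 L.
L-asparagine: 0.11 g per 100 mL × 61 mL ÷ 100 = 0.0671 g = 67.100 mg
Tris base: 0.808 g per 100 mL × 61 mL ÷ 100 = 0.49288 g = 492.880 mg
HEPES: 5.09 g/L × 0.061 L = 0.31049 g = 310.490 mg
glucose: 0.271 g per 100 mL × 61 mL ÷ 100 = 0.16531 g = 165.310 mg
L-cysteine hydrochloride: 0.958 g/L × 0.061 L = 0.058438 g = 58.438 mg

L-asparagine 67.100 mg; Tris base 492.880 mg; HEPES 310.490 mg; glucose 165.310 mg; L-cysteine hydrochloride 58.438 mg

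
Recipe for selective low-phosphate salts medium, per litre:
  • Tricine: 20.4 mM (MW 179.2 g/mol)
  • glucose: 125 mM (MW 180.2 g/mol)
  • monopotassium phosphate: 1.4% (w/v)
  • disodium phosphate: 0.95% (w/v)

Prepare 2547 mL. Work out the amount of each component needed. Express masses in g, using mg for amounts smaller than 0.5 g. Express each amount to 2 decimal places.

Target volume = 2547 mL = 2.547 L.
Tricine: 20.4 mmol/L × 179.2 g/mol × 2.547 L ÷ 1000 = 9.31 g
glucose: 125 mmol/L × 180.2 g/mol × 2.547 L ÷ 1000 = 57.37 g
monopotassium phosphate: 1.4 g per 100 mL × 2547 mL ÷ 100 = 35.66 g
disodium phosphate: 0.95% w/v = 9.5 g/L → 9.5 × 2.547 L = 24.20 g

Tricine 9.31 g; glucose 57.37 g; monopotassium phosphate 35.66 g; disodium phosphate 24.20 g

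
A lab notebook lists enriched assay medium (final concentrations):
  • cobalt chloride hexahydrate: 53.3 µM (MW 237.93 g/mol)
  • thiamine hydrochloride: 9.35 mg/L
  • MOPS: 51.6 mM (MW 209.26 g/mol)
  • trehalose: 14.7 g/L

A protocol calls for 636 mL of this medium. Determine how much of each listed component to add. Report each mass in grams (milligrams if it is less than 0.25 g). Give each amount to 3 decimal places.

cobalt chloride hexahydrate 8.066 mg; thiamine hydrochloride 5.947 mg; MOPS 6.867 g; trehalose 9.349 g

Target volume = 636 mL = 0.636 L.
cobalt chloride hexahydrate: 53.3 µmol/L × 237.93 g/mol × 0.636 L ÷ 1000 = 8.066 mg
thiamine hydrochloride: 9.35 mg/L × 0.636 L = 5.947 mg
MOPS: 51.6 mmol/L × 209.26 g/mol × 0.636 L ÷ 1000 = 6.867 g
trehalose: 14.7 g/L × 0.636 L = 9.349 g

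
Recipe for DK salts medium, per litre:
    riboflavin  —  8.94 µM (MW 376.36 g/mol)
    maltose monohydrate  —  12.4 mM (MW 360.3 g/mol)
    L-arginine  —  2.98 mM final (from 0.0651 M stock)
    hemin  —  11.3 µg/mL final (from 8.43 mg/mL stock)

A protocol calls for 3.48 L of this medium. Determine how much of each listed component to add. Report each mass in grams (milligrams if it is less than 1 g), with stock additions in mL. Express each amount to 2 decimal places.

Working volume: 3.48 L.
riboflavin: 8.94 µmol/L × 376.36 g/mol × 3.48 L ÷ 1000 = 11.71 mg
maltose monohydrate: 12.4 mmol/L × 360.3 g/mol × 3.48 L ÷ 1000 = 15.55 g
L-arginine: V = C2·V2/C1 = 2.98 mM × 3480 mL ÷ 65.1 mM = 159.30 mL
hemin: dilute stock: 11.3 µg/mL × 3480 mL ÷ 8430 µg/mL = 4.66 mL

riboflavin 11.71 mg; maltose monohydrate 15.55 g; L-arginine 159.30 mL; hemin 4.66 mL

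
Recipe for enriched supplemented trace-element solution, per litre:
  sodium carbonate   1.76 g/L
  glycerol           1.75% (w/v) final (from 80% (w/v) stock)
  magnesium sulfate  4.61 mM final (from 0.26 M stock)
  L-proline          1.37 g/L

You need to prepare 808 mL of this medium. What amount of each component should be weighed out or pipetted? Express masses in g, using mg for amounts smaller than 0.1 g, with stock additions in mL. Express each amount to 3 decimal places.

sodium carbonate 1.422 g; glycerol 17.675 mL; magnesium sulfate 14.326 mL; L-proline 1.107 g

Working volume: 808 mL = 0.808 L.
sodium carbonate: 1.76 g/L × 0.808 L = 1.422 g
glycerol: C1V1 = C2V2 → 1.75% ÷ 80% × 808 mL = 17.675 mL
magnesium sulfate: V = C2·V2/C1 = 4.61 mM × 808 mL ÷ 260 mM = 14.326 mL
L-proline: 1.37 g/L × 0.808 L = 1.107 g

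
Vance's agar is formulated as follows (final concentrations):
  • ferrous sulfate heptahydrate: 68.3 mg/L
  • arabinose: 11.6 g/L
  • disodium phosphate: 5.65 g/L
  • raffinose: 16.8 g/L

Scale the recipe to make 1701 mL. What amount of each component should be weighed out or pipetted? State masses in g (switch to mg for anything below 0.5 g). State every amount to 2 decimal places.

Target volume = 1701 mL = 1.701 L.
ferrous sulfate heptahydrate: 68.3 mg/L × 1.701 L = 116.18 mg
arabinose: 11.6 g/L × 1.701 L = 19.73 g
disodium phosphate: 5.65 g/L × 1.701 L = 9.61 g
raffinose: 16.8 g/L × 1.701 L = 28.58 g

ferrous sulfate heptahydrate 116.18 mg; arabinose 19.73 g; disodium phosphate 9.61 g; raffinose 28.58 g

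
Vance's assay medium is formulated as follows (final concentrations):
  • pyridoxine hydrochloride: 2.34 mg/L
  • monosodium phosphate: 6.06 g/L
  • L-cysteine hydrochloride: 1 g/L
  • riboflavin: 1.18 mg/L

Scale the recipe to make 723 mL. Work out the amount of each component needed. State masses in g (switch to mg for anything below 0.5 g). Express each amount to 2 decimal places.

Target volume = 723 mL = 0.723 L.
pyridoxine hydrochloride: 2.34 mg/L × 0.723 L = 1.69 mg
monosodium phosphate: 6.06 g/L × 0.723 L = 4.38 g
L-cysteine hydrochloride: 1 g/L × 0.723 L = 0.72 g
riboflavin: 1.18 mg/L × 0.723 L = 0.85 mg

pyridoxine hydrochloride 1.69 mg; monosodium phosphate 4.38 g; L-cysteine hydrochloride 0.72 g; riboflavin 0.85 mg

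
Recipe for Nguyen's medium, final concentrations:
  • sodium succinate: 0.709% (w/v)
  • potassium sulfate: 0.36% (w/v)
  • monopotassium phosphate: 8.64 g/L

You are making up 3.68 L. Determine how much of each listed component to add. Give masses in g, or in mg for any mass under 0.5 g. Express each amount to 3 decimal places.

Scale factor relative to 1 L: 3.68.
sodium succinate: 0.709% w/v = 7.09 g/L → 7.09 × 3.68 L = 26.091 g
potassium sulfate: 0.36% w/v = 3.6 g/L → 3.6 × 3.68 L = 13.248 g
monopotassium phosphate: 8.64 g/L × 3.68 L = 31.795 g

sodium succinate 26.091 g; potassium sulfate 13.248 g; monopotassium phosphate 31.795 g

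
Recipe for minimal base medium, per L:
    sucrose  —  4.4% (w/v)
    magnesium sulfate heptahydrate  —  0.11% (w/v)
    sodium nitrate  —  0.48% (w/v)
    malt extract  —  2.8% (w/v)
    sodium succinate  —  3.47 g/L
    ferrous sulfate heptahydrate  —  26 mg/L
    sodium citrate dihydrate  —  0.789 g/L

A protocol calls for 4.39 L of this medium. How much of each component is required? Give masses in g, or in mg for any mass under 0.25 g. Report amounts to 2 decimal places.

Working volume: 4.39 L.
sucrose: 4.4 g per 100 mL × 4390 mL ÷ 100 = 193.16 g
magnesium sulfate heptahydrate: 0.11% w/v = 1.1 g/L → 1.1 × 4.39 L = 4.83 g
sodium nitrate: 0.48 g per 100 mL × 4390 mL ÷ 100 = 21.07 g
malt extract: 2.8% w/v = 28 g/L → 28 × 4.39 L = 122.92 g
sodium succinate: 3.47 g/L × 4.39 L = 15.23 g
ferrous sulfate heptahydrate: 26 mg/L × 4.39 L = 114.14 mg
sodium citrate dihydrate: 0.789 g/L × 4.39 L = 3.46 g

sucrose 193.16 g; magnesium sulfate heptahydrate 4.83 g; sodium nitrate 21.07 g; malt extract 122.92 g; sodium succinate 15.23 g; ferrous sulfate heptahydrate 114.14 mg; sodium citrate dihydrate 3.46 g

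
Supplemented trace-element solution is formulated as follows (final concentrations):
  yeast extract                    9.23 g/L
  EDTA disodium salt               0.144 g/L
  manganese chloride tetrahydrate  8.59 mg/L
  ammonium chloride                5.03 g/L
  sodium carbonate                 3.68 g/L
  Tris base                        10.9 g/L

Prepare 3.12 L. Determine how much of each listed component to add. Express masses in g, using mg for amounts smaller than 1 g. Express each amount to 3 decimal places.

Working volume: 3.12 L.
yeast extract: 9.23 g/L × 3.12 L = 28.798 g
EDTA disodium salt: 0.144 g/L × 3.12 L = 0.44928 g = 449.280 mg
manganese chloride tetrahydrate: 8.59 mg/L × 3.12 L = 26.801 mg
ammonium chloride: 5.03 g/L × 3.12 L = 15.694 g
sodium carbonate: 3.68 g/L × 3.12 L = 11.482 g
Tris base: 10.9 g/L × 3.12 L = 34.008 g

yeast extract 28.798 g; EDTA disodium salt 449.280 mg; manganese chloride tetrahydrate 26.801 mg; ammonium chloride 15.694 g; sodium carbonate 11.482 g; Tris base 34.008 g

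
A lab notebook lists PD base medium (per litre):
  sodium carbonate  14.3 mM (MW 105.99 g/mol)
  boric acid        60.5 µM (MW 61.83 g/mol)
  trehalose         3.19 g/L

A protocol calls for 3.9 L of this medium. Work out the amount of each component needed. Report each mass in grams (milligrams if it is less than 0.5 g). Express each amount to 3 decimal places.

sodium carbonate 5.911 g; boric acid 14.589 mg; trehalose 12.441 g

Scale factor relative to 1 L: 3.9.
sodium carbonate: 14.3 mmol/L × 105.99 g/mol × 3.9 L ÷ 1000 = 5.911 g
boric acid: 60.5 µmol/L × 61.83 g/mol × 3.9 L ÷ 1000 = 14.589 mg
trehalose: 3.19 g/L × 3.9 L = 12.441 g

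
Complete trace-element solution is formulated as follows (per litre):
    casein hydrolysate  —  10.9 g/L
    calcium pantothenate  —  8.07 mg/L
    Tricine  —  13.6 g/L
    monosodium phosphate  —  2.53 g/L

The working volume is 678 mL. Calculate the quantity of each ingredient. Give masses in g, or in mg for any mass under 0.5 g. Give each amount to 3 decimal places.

casein hydrolysate 7.390 g; calcium pantothenate 5.471 mg; Tricine 9.221 g; monosodium phosphate 1.715 g

Working volume: 678 mL = 0.678 L.
casein hydrolysate: 10.9 g/L × 0.678 L = 7.390 g
calcium pantothenate: 8.07 mg/L × 0.678 L = 5.471 mg
Tricine: 13.6 g/L × 0.678 L = 9.221 g
monosodium phosphate: 2.53 g/L × 0.678 L = 1.715 g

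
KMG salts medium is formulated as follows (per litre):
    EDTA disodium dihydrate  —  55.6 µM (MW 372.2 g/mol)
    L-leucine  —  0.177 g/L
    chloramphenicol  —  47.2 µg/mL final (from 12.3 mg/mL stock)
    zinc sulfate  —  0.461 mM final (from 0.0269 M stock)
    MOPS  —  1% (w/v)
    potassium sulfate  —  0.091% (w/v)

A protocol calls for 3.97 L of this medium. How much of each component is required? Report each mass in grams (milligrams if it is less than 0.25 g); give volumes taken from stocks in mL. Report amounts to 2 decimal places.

Scale factor relative to 1 L: 3.97.
EDTA disodium dihydrate: 55.6 µmol/L × 372.2 g/mol × 3.97 L ÷ 1000 = 82.16 mg
L-leucine: 0.177 g/L × 3.97 L = 0.70 g
chloramphenicol: dilute stock: 47.2 µg/mL × 3970 mL ÷ 12300 µg/mL = 15.23 mL
zinc sulfate: C1V1 = C2V2 → 0.461 mM × 3970 mL ÷ 26.9 mM = 68.04 mL
MOPS: 1 g per 100 mL × 3970 mL ÷ 100 = 39.70 g
potassium sulfate: 0.091% w/v = 0.91 g/L → 0.91 × 3.97 L = 3.61 g

EDTA disodium dihydrate 82.16 mg; L-leucine 0.70 g; chloramphenicol 15.23 mL; zinc sulfate 68.04 mL; MOPS 39.70 g; potassium sulfate 3.61 g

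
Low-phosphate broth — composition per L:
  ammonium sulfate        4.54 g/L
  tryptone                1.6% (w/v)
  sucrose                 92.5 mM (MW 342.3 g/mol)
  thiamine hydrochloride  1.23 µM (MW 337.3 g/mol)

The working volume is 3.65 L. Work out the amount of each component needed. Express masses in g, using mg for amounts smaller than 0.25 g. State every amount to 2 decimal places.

ammonium sulfate 16.57 g; tryptone 58.40 g; sucrose 115.57 g; thiamine hydrochloride 1.51 mg

Working volume: 3.65 L.
ammonium sulfate: 4.54 g/L × 3.65 L = 16.57 g
tryptone: 1.6 g per 100 mL × 3650 mL ÷ 100 = 58.40 g
sucrose: 92.5 mmol/L × 342.3 g/mol × 3.65 L ÷ 1000 = 115.57 g
thiamine hydrochloride: 1.23 µmol/L × 337.3 g/mol × 3.65 L ÷ 1000 = 1.51 mg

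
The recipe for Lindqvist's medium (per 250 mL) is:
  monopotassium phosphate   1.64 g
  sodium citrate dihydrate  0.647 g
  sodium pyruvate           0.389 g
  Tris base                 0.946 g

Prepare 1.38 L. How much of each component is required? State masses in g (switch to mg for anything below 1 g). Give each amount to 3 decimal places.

monopotassium phosphate 9.053 g; sodium citrate dihydrate 3.571 g; sodium pyruvate 2.147 g; Tris base 5.222 g

Scale factor = 1380 mL / 250 mL = 5.52.
monopotassium phosphate: 1.64 g × (1380 mL / 250 mL) = 9.053 g
sodium citrate dihydrate: 0.647 g × (1380 mL / 250 mL) = 3.571 g
sodium pyruvate: 0.389 g × (1380 mL / 250 mL) = 2.147 g
Tris base: 0.946 g × (1380 mL / 250 mL) = 5.222 g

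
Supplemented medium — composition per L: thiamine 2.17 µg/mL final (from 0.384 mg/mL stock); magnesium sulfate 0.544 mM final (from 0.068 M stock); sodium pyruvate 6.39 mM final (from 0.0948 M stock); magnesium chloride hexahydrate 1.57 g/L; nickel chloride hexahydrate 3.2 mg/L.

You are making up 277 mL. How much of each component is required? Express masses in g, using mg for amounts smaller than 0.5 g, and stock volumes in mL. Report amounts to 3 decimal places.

thiamine 1.565 mL; magnesium sulfate 2.216 mL; sodium pyruvate 18.671 mL; magnesium chloride hexahydrate 434.890 mg; nickel chloride hexahydrate 0.886 mg

Target volume = 277 mL = 0.277 L.
thiamine: V = C2·V2/C1 = 2.17 µg/mL × 277 mL ÷ 384 µg/mL = 1.565 mL
magnesium sulfate: C1V1 = C2V2 → 0.544 mM × 277 mL ÷ 68 mM = 2.216 mL
sodium pyruvate: C1V1 = C2V2 → 6.39 mM × 277 mL ÷ 94.8 mM = 18.671 mL
magnesium chloride hexahydrate: 1.57 g/L × 0.277 L = 0.43489 g = 434.890 mg
nickel chloride hexahydrate: 3.2 mg/L × 0.277 L = 0.886 mg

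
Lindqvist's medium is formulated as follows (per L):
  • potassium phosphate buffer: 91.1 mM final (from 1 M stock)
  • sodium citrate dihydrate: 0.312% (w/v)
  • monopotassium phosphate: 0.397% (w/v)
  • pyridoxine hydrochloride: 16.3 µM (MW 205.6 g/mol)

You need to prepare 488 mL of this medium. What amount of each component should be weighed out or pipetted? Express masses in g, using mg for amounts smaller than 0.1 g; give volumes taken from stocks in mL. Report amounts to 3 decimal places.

Working volume: 488 mL = 0.488 L.
potassium phosphate buffer: V = C2·V2/C1 = 91.1 mM × 488 mL ÷ 1000 mM = 44.457 mL
sodium citrate dihydrate: 0.312% w/v = 3.12 g/L → 3.12 × 0.488 L = 1.523 g
monopotassium phosphate: 0.397% w/v = 3.97 g/L → 3.97 × 0.488 L = 1.937 g
pyridoxine hydrochloride: 16.3 µmol/L × 205.6 g/mol × 0.488 L ÷ 1000 = 1.635 mg

potassium phosphate buffer 44.457 mL; sodium citrate dihydrate 1.523 g; monopotassium phosphate 1.937 g; pyridoxine hydrochloride 1.635 mg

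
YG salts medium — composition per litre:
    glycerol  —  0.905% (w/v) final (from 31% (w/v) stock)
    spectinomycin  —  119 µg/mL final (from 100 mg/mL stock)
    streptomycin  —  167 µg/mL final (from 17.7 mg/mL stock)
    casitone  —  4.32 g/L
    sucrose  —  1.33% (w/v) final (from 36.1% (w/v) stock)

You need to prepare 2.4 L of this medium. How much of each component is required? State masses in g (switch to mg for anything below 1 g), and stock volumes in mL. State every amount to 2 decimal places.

glycerol 70.06 mL; spectinomycin 2.86 mL; streptomycin 22.64 mL; casitone 10.37 g; sucrose 88.42 mL

Scale factor relative to 1 L: 2.4.
glycerol: dilute stock: 0.905% ÷ 31% × 2400 mL = 70.06 mL
spectinomycin: dilute stock: 119 µg/mL × 2400 mL ÷ 100000 µg/mL = 2.86 mL
streptomycin: C1V1 = C2V2 → 167 µg/mL × 2400 mL ÷ 17700 µg/mL = 22.64 mL
casitone: 4.32 g/L × 2.4 L = 10.37 g
sucrose: dilute stock: 1.33% ÷ 36.1% × 2400 mL = 88.42 mL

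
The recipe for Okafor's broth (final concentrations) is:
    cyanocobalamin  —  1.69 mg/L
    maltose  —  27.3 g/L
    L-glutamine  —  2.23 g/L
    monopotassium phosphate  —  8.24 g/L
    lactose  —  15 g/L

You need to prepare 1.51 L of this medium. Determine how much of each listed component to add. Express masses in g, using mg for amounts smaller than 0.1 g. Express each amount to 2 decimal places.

Scale factor relative to 1 L: 1.51.
cyanocobalamin: 1.69 mg/L × 1.51 L = 2.55 mg
maltose: 27.3 g/L × 1.51 L = 41.22 g
L-glutamine: 2.23 g/L × 1.51 L = 3.37 g
monopotassium phosphate: 8.24 g/L × 1.51 L = 12.44 g
lactose: 15 g/L × 1.51 L = 22.65 g

cyanocobalamin 2.55 mg; maltose 41.22 g; L-glutamine 3.37 g; monopotassium phosphate 12.44 g; lactose 22.65 g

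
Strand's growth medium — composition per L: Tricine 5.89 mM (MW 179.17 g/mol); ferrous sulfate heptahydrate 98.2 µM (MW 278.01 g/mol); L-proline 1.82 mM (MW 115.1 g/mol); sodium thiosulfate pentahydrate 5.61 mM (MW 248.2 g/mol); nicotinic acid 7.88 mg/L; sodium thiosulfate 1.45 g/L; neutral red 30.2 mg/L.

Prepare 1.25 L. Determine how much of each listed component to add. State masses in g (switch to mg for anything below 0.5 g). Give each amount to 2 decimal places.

Scale factor relative to 1 L: 1.25.
Tricine: 5.89 mmol/L × 179.17 g/mol × 1.25 L ÷ 1000 = 1.32 g
ferrous sulfate heptahydrate: 98.2 µmol/L × 278.01 g/mol × 1.25 L ÷ 1000 = 34.13 mg
L-proline: 1.82 mmol/L × 115.1 mg/mmol × 1.25 L = 261.85 mg
sodium thiosulfate pentahydrate: 5.61 mmol/L × 248.2 g/mol × 1.25 L ÷ 1000 = 1.74 g
nicotinic acid: 7.88 mg/L × 1.25 L = 9.85 mg
sodium thiosulfate: 1.45 g/L × 1.25 L = 1.81 g
neutral red: 30.2 mg/L × 1.25 L = 37.75 mg

Tricine 1.32 g; ferrous sulfate heptahydrate 34.13 mg; L-proline 261.85 mg; sodium thiosulfate pentahydrate 1.74 g; nicotinic acid 9.85 mg; sodium thiosulfate 1.81 g; neutral red 37.75 mg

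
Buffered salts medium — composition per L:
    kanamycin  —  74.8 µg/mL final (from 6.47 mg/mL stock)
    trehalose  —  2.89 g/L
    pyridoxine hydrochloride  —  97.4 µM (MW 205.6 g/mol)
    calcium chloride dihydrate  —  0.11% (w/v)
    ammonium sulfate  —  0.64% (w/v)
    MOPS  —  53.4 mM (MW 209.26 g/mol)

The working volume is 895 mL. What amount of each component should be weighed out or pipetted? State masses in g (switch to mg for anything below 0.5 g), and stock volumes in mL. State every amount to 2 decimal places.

kanamycin 10.35 mL; trehalose 2.59 g; pyridoxine hydrochloride 17.92 mg; calcium chloride dihydrate 0.98 g; ammonium sulfate 5.73 g; MOPS 10.00 g

Target volume = 895 mL = 0.895 L.
kanamycin: C1V1 = C2V2 → 74.8 µg/mL × 895 mL ÷ 6470 µg/mL = 10.35 mL
trehalose: 2.89 g/L × 0.895 L = 2.59 g
pyridoxine hydrochloride: 97.4 µmol/L × 205.6 g/mol × 0.895 L ÷ 1000 = 17.92 mg
calcium chloride dihydrate: 0.11% w/v = 1.1 g/L → 1.1 × 0.895 L = 0.98 g
ammonium sulfate: 0.64 g per 100 mL × 895 mL ÷ 100 = 5.73 g
MOPS: 53.4 mmol/L × 209.26 g/mol × 0.895 L ÷ 1000 = 10.00 g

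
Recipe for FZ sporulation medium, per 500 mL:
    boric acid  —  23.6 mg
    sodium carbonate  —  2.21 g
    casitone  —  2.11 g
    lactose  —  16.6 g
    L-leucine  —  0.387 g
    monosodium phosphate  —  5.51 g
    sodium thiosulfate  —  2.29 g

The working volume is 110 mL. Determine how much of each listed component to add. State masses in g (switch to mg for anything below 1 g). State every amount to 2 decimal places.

boric acid 5.19 mg; sodium carbonate 486.20 mg; casitone 464.20 mg; lactose 3.65 g; L-leucine 85.14 mg; monosodium phosphate 1.21 g; sodium thiosulfate 503.80 mg

Scale factor = 110 mL / 500 mL = 0.22.
boric acid: 23.6 mg × (110 mL / 500 mL) = 5.19 mg
sodium carbonate: 2.21 g × (110 mL / 500 mL) = 0.4862 g = 486.20 mg
casitone: 2.11 g × (110 mL / 500 mL) = 0.4642 g = 464.20 mg
lactose: 16.6 g × (110 mL / 500 mL) = 3.65 g
L-leucine: 0.387 g × (110 mL / 500 mL) = 0.08514 g = 85.14 mg
monosodium phosphate: 5.51 g × (110 mL / 500 mL) = 1.21 g
sodium thiosulfate: 2.29 g × (110 mL / 500 mL) = 0.5038 g = 503.80 mg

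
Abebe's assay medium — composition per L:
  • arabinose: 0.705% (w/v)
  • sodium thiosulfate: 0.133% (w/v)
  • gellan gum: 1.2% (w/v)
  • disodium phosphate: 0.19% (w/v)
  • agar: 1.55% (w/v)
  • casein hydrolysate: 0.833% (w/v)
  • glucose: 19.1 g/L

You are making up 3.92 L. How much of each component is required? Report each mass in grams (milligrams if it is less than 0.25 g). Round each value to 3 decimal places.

Scale factor relative to 1 L: 3.92.
arabinose: 0.705% w/v = 7.05 g/L → 7.05 × 3.92 L = 27.636 g
sodium thiosulfate: 0.133% w/v = 1.33 g/L → 1.33 × 3.92 L = 5.214 g
gellan gum: 1.2% w/v = 12 g/L → 12 × 3.92 L = 47.040 g
disodium phosphate: 0.19 g per 100 mL × 3920 mL ÷ 100 = 7.448 g
agar: 1.55% w/v = 15.5 g/L → 15.5 × 3.92 L = 60.760 g
casein hydrolysate: 0.833 g per 100 mL × 3920 mL ÷ 100 = 32.654 g
glucose: 19.1 g/L × 3.92 L = 74.872 g

arabinose 27.636 g; sodium thiosulfate 5.214 g; gellan gum 47.040 g; disodium phosphate 7.448 g; agar 60.760 g; casein hydrolysate 32.654 g; glucose 74.872 g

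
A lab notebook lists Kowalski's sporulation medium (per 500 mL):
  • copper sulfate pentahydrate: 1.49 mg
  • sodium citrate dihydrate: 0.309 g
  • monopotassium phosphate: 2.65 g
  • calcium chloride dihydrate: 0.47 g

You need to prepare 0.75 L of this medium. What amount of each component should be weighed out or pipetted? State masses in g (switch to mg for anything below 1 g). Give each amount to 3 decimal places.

copper sulfate pentahydrate 2.235 mg; sodium citrate dihydrate 463.500 mg; monopotassium phosphate 3.975 g; calcium chloride dihydrate 705.000 mg

Ratio of target to recipe volume: 750 / 500 = 1.5.
copper sulfate pentahydrate: 1.49 mg × (750 mL / 500 mL) = 2.235 mg
sodium citrate dihydrate: 0.309 g × (750 mL / 500 mL) = 0.4635 g = 463.500 mg
monopotassium phosphate: 2.65 g × (750 mL / 500 mL) = 3.975 g
calcium chloride dihydrate: 0.47 g × (750 mL / 500 mL) = 0.705 g = 705.000 mg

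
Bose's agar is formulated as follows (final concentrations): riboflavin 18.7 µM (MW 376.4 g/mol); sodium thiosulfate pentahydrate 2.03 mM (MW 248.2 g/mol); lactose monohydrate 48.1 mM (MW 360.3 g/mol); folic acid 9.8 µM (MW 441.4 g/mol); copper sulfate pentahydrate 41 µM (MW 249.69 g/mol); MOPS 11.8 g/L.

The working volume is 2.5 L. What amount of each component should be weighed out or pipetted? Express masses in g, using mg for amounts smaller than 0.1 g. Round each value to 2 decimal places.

Working volume: 2.5 L.
riboflavin: 18.7 µmol/L × 376.4 g/mol × 2.5 L ÷ 1000 = 17.60 mg
sodium thiosulfate pentahydrate: 2.03 mmol/L × 248.2 g/mol × 2.5 L ÷ 1000 = 1.26 g
lactose monohydrate: 48.1 mmol/L × 360.3 g/mol × 2.5 L ÷ 1000 = 43.33 g
folic acid: 9.8 µmol/L × 441.4 g/mol × 2.5 L ÷ 1000 = 10.81 mg
copper sulfate pentahydrate: 41 µmol/L × 249.69 g/mol × 2.5 L ÷ 1000 = 25.59 mg
MOPS: 11.8 g/L × 2.5 L = 29.50 g

riboflavin 17.60 mg; sodium thiosulfate pentahydrate 1.26 g; lactose monohydrate 43.33 g; folic acid 10.81 mg; copper sulfate pentahydrate 25.59 mg; MOPS 29.50 g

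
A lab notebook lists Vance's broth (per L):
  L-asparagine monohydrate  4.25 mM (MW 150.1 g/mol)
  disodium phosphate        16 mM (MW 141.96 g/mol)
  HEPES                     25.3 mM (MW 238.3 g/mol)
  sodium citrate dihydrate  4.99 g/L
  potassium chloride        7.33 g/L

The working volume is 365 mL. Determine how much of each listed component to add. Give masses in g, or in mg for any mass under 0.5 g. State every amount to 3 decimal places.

L-asparagine monohydrate 232.843 mg; disodium phosphate 0.829 g; HEPES 2.201 g; sodium citrate dihydrate 1.821 g; potassium chloride 2.675 g

Target volume = 365 mL = 0.365 L.
L-asparagine monohydrate: 4.25 mmol/L × 150.1 mg/mmol × 0.365 L = 232.843 mg
disodium phosphate: 16 mmol/L × 141.96 g/mol × 0.365 L ÷ 1000 = 0.829 g
HEPES: 25.3 mmol/L × 238.3 g/mol × 0.365 L ÷ 1000 = 2.201 g
sodium citrate dihydrate: 4.99 g/L × 0.365 L = 1.821 g
potassium chloride: 7.33 g/L × 0.365 L = 2.675 g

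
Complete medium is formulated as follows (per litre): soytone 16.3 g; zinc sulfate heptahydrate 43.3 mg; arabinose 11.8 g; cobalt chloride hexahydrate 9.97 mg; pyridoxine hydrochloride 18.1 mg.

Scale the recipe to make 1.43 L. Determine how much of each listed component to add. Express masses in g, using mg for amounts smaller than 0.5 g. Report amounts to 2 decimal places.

Scale factor = 1430 mL / 1000 mL = 1.43.
soytone: 16.3 g × (1430 mL / 1000 mL) = 23.31 g
zinc sulfate heptahydrate: 43.3 mg × (1430 mL / 1000 mL) = 61.92 mg
arabinose: 11.8 g × (1430 mL / 1000 mL) = 16.87 g
cobalt chloride hexahydrate: 9.97 mg × (1430 mL / 1000 mL) = 14.26 mg
pyridoxine hydrochloride: 18.1 mg × (1430 mL / 1000 mL) = 25.88 mg

soytone 23.31 g; zinc sulfate heptahydrate 61.92 mg; arabinose 16.87 g; cobalt chloride hexahydrate 14.26 mg; pyridoxine hydrochloride 25.88 mg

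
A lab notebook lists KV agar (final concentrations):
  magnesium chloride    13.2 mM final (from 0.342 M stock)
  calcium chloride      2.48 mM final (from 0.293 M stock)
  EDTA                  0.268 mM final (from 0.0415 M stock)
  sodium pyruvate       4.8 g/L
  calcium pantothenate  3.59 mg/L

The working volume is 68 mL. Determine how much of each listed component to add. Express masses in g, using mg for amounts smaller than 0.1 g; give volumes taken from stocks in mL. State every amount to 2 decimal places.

Target volume = 68 mL = 0.068 L.
magnesium chloride: V = C2·V2/C1 = 13.2 mM × 68 mL ÷ 342 mM = 2.62 mL
calcium chloride: V = C2·V2/C1 = 2.48 mM × 68 mL ÷ 293 mM = 0.58 mL
EDTA: C1V1 = C2V2 → 0.268 mM × 68 mL ÷ 41.5 mM = 0.44 mL
sodium pyruvate: 4.8 g/L × 0.068 L = 0.33 g
calcium pantothenate: 3.59 mg/L × 0.068 L = 0.24 mg

magnesium chloride 2.62 mL; calcium chloride 0.58 mL; EDTA 0.44 mL; sodium pyruvate 0.33 g; calcium pantothenate 0.24 mg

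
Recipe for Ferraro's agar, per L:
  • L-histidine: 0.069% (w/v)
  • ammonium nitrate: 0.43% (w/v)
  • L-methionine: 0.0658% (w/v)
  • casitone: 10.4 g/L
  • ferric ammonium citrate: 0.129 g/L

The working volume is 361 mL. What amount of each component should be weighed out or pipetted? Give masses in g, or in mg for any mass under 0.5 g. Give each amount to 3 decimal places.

Target volume = 361 mL = 0.361 L.
L-histidine: 0.069% w/v = 0.69 g/L → 0.69 × 0.361 L = 0.24909 g = 249.090 mg
ammonium nitrate: 0.43 g per 100 mL × 361 mL ÷ 100 = 1.552 g
L-methionine: 0.0658% w/v = 0.658 g/L → 0.658 × 0.361 L = 0.237538 g = 237.538 mg
casitone: 10.4 g/L × 0.361 L = 3.754 g
ferric ammonium citrate: 0.129 g/L × 0.361 L = 0.046569 g = 46.569 mg

L-histidine 249.090 mg; ammonium nitrate 1.552 g; L-methionine 237.538 mg; casitone 3.754 g; ferric ammonium citrate 46.569 mg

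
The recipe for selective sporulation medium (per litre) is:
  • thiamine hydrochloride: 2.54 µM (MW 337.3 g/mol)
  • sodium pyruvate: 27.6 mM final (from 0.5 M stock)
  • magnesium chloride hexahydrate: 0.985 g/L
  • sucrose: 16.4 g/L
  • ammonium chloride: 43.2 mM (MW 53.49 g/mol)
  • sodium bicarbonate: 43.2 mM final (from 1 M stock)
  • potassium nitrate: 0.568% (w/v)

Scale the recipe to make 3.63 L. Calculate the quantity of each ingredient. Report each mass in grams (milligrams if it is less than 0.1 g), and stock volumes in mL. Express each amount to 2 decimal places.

thiamine hydrochloride 3.11 mg; sodium pyruvate 200.38 mL; magnesium chloride hexahydrate 3.58 g; sucrose 59.53 g; ammonium chloride 8.39 g; sodium bicarbonate 156.82 mL; potassium nitrate 20.62 g

Scale factor relative to 1 L: 3.63.
thiamine hydrochloride: 2.54 µmol/L × 337.3 g/mol × 3.63 L ÷ 1000 = 3.11 mg
sodium pyruvate: C1V1 = C2V2 → 27.6 mM × 3630 mL ÷ 500 mM = 200.38 mL
magnesium chloride hexahydrate: 0.985 g/L × 3.63 L = 3.58 g
sucrose: 16.4 g/L × 3.63 L = 59.53 g
ammonium chloride: 43.2 mmol/L × 53.49 g/mol × 3.63 L ÷ 1000 = 8.39 g
sodium bicarbonate: dilute stock: 43.2 mM × 3630 mL ÷ 1000 mM = 156.82 mL
potassium nitrate: 0.568% w/v = 5.68 g/L → 5.68 × 3.63 L = 20.62 g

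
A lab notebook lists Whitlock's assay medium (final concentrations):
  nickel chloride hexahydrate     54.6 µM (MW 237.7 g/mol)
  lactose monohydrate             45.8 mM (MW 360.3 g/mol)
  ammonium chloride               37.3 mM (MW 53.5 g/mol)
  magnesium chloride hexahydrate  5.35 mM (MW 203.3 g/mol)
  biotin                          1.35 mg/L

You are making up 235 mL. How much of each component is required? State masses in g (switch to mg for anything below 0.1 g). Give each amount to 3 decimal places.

nickel chloride hexahydrate 3.050 mg; lactose monohydrate 3.878 g; ammonium chloride 0.469 g; magnesium chloride hexahydrate 0.256 g; biotin 0.317 mg

Working volume: 235 mL = 0.235 L.
nickel chloride hexahydrate: 54.6 µmol/L × 237.7 g/mol × 0.235 L ÷ 1000 = 3.050 mg
lactose monohydrate: 45.8 mmol/L × 360.3 g/mol × 0.235 L ÷ 1000 = 3.878 g
ammonium chloride: 37.3 mmol/L × 53.5 g/mol × 0.235 L ÷ 1000 = 0.469 g
magnesium chloride hexahydrate: 5.35 mmol/L × 203.3 g/mol × 0.235 L ÷ 1000 = 0.256 g
biotin: 1.35 mg/L × 0.235 L = 0.317 mg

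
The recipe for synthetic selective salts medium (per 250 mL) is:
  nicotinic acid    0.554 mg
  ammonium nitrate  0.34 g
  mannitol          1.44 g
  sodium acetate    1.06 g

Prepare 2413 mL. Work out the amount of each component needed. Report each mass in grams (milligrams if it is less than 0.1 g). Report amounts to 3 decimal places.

nicotinic acid 5.347 mg; ammonium nitrate 3.282 g; mannitol 13.899 g; sodium acetate 10.231 g

Ratio of target to recipe volume: 2413 / 250 = 9.652.
nicotinic acid: 0.554 mg × (2413 mL / 250 mL) = 5.347 mg
ammonium nitrate: 0.34 g × (2413 mL / 250 mL) = 3.282 g
mannitol: 1.44 g × (2413 mL / 250 mL) = 13.899 g
sodium acetate: 1.06 g × (2413 mL / 250 mL) = 10.231 g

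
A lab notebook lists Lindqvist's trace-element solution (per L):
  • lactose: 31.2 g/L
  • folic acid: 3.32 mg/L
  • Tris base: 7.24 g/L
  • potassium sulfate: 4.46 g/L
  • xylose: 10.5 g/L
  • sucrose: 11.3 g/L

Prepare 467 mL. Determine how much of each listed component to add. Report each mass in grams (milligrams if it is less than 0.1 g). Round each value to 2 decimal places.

lactose 14.57 g; folic acid 1.55 mg; Tris base 3.38 g; potassium sulfate 2.08 g; xylose 4.90 g; sucrose 5.28 g

Working volume: 467 mL = 0.467 L.
lactose: 31.2 g/L × 0.467 L = 14.57 g
folic acid: 3.32 mg/L × 0.467 L = 1.55 mg
Tris base: 7.24 g/L × 0.467 L = 3.38 g
potassium sulfate: 4.46 g/L × 0.467 L = 2.08 g
xylose: 10.5 g/L × 0.467 L = 4.90 g
sucrose: 11.3 g/L × 0.467 L = 5.28 g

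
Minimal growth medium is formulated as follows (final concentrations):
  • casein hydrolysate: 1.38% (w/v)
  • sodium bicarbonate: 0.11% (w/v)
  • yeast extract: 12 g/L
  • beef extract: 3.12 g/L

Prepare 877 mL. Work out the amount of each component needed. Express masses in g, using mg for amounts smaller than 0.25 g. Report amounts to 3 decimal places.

casein hydrolysate 12.103 g; sodium bicarbonate 0.965 g; yeast extract 10.524 g; beef extract 2.736 g

Working volume: 877 mL = 0.877 L.
casein hydrolysate: 1.38% w/v = 13.8 g/L → 13.8 × 0.877 L = 12.103 g
sodium bicarbonate: 0.11 g per 100 mL × 877 mL ÷ 100 = 0.965 g
yeast extract: 12 g/L × 0.877 L = 10.524 g
beef extract: 3.12 g/L × 0.877 L = 2.736 g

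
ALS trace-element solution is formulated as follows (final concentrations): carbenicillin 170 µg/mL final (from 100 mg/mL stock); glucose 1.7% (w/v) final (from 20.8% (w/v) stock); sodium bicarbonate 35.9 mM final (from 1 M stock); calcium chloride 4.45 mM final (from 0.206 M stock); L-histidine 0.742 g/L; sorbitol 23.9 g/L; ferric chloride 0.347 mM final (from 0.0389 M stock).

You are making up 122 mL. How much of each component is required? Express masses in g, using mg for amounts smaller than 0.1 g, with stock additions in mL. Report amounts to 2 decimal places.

Working volume: 122 mL = 0.122 L.
carbenicillin: C1V1 = C2V2 → 170 µg/mL × 122 mL ÷ 100000 µg/mL = 0.21 mL
glucose: C1V1 = C2V2 → 1.7% ÷ 20.8% × 122 mL = 9.97 mL
sodium bicarbonate: dilute stock: 35.9 mM × 122 mL ÷ 1000 mM = 4.38 mL
calcium chloride: C1V1 = C2V2 → 4.45 mM × 122 mL ÷ 206 mM = 2.64 mL
L-histidine: 0.742 g/L × 0.122 L = 0.090524 g = 90.52 mg
sorbitol: 23.9 g/L × 0.122 L = 2.92 g
ferric chloride: dilute stock: 0.347 mM × 122 mL ÷ 38.9 mM = 1.09 mL

carbenicillin 0.21 mL; glucose 9.97 mL; sodium bicarbonate 4.38 mL; calcium chloride 2.64 mL; L-histidine 90.52 mg; sorbitol 2.92 g; ferric chloride 1.09 mL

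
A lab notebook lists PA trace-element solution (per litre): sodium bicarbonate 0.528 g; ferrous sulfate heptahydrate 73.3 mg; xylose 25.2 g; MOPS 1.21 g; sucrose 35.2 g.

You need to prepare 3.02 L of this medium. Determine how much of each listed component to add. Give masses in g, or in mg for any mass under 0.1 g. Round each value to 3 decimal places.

sodium bicarbonate 1.595 g; ferrous sulfate heptahydrate 0.221 g; xylose 76.104 g; MOPS 3.654 g; sucrose 106.304 g

Scale factor = 3020 mL / 1000 mL = 3.02.
sodium bicarbonate: 0.528 g × (3020 mL / 1000 mL) = 1.595 g
ferrous sulfate heptahydrate: 73.3 mg × (3020 mL / 1000 mL) = 221.366 mg = 0.221 g
xylose: 25.2 g × (3020 mL / 1000 mL) = 76.104 g
MOPS: 1.21 g × (3020 mL / 1000 mL) = 3.654 g
sucrose: 35.2 g × (3020 mL / 1000 mL) = 106.304 g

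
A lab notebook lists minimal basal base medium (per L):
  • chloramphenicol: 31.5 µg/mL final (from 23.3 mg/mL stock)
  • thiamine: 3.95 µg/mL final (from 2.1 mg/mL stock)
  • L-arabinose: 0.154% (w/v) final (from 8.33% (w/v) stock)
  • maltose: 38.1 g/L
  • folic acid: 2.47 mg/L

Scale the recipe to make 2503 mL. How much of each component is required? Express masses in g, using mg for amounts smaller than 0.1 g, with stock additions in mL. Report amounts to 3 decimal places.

chloramphenicol 3.384 mL; thiamine 4.708 mL; L-arabinose 46.274 mL; maltose 95.364 g; folic acid 6.182 mg

Scale factor relative to 1 L: 2.503.
chloramphenicol: V = C2·V2/C1 = 31.5 µg/mL × 2503 mL ÷ 23300 µg/mL = 3.384 mL
thiamine: V = C2·V2/C1 = 3.95 µg/mL × 2503 mL ÷ 2100 µg/mL = 4.708 mL
L-arabinose: C1V1 = C2V2 → 0.154% ÷ 8.33% × 2503 mL = 46.274 mL
maltose: 38.1 g/L × 2.503 L = 95.364 g
folic acid: 2.47 mg/L × 2.503 L = 6.182 mg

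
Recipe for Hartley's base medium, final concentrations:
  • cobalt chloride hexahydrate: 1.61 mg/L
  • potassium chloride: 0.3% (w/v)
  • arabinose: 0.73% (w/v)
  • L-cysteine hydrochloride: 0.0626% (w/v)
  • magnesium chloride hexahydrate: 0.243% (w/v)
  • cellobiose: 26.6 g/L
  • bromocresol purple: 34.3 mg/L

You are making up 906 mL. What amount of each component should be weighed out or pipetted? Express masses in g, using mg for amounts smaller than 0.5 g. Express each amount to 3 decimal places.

cobalt chloride hexahydrate 1.459 mg; potassium chloride 2.718 g; arabinose 6.614 g; L-cysteine hydrochloride 0.567 g; magnesium chloride hexahydrate 2.202 g; cellobiose 24.100 g; bromocresol purple 31.076 mg

Scale factor relative to 1 L: 0.906.
cobalt chloride hexahydrate: 1.61 mg/L × 0.906 L = 1.459 mg
potassium chloride: 0.3% w/v = 3 g/L → 3 × 0.906 L = 2.718 g
arabinose: 0.73% w/v = 7.3 g/L → 7.3 × 0.906 L = 6.614 g
L-cysteine hydrochloride: 0.0626 g per 100 mL × 906 mL ÷ 100 = 0.567 g
magnesium chloride hexahydrate: 0.243% w/v = 2.43 g/L → 2.43 × 0.906 L = 2.202 g
cellobiose: 26.6 g/L × 0.906 L = 24.100 g
bromocresol purple: 34.3 mg/L × 0.906 L = 31.076 mg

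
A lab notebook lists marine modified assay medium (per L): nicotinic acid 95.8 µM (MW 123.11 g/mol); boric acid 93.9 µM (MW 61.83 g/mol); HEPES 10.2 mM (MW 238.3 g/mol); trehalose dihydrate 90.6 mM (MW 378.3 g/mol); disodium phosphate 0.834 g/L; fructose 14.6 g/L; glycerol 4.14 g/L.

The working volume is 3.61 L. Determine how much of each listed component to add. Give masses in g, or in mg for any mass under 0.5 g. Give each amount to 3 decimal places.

nicotinic acid 42.576 mg; boric acid 20.959 mg; HEPES 8.775 g; trehalose dihydrate 123.729 g; disodium phosphate 3.011 g; fructose 52.706 g; glycerol 14.945 g

Scale factor relative to 1 L: 3.61.
nicotinic acid: 95.8 µmol/L × 123.11 g/mol × 3.61 L ÷ 1000 = 42.576 mg
boric acid: 93.9 µmol/L × 61.83 g/mol × 3.61 L ÷ 1000 = 20.959 mg
HEPES: 10.2 mmol/L × 238.3 g/mol × 3.61 L ÷ 1000 = 8.775 g
trehalose dihydrate: 90.6 mmol/L × 378.3 g/mol × 3.61 L ÷ 1000 = 123.729 g
disodium phosphate: 0.834 g/L × 3.61 L = 3.011 g
fructose: 14.6 g/L × 3.61 L = 52.706 g
glycerol: 4.14 g/L × 3.61 L = 14.945 g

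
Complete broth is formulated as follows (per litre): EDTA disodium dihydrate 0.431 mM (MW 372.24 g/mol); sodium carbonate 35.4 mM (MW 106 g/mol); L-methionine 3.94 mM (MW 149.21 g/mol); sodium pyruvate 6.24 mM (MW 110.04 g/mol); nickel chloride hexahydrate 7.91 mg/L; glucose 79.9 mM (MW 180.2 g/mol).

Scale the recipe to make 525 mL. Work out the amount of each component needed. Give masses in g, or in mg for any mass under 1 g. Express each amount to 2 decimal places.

EDTA disodium dihydrate 84.23 mg; sodium carbonate 1.97 g; L-methionine 308.64 mg; sodium pyruvate 360.49 mg; nickel chloride hexahydrate 4.15 mg; glucose 7.56 g

Working volume: 525 mL = 0.525 L.
EDTA disodium dihydrate: 0.431 mmol/L × 372.24 mg/mmol × 0.525 L = 84.23 mg
sodium carbonate: 35.4 mmol/L × 106 g/mol × 0.525 L ÷ 1000 = 1.97 g
L-methionine: 3.94 mmol/L × 149.21 mg/mmol × 0.525 L = 308.64 mg
sodium pyruvate: 6.24 mmol/L × 110.04 mg/mmol × 0.525 L = 360.49 mg
nickel chloride hexahydrate: 7.91 mg/L × 0.525 L = 4.15 mg
glucose: 79.9 mmol/L × 180.2 g/mol × 0.525 L ÷ 1000 = 7.56 g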